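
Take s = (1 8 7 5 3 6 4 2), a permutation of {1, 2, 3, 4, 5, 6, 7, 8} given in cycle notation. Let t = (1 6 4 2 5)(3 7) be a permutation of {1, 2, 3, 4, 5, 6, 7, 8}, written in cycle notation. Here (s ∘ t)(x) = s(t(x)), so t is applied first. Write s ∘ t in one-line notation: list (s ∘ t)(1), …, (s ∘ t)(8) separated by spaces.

4 3 5 1 8 2 6 7

For each element, apply t then s: 1 → 6 → 4; 2 → 5 → 3; 3 → 7 → 5; 4 → 2 → 1; 5 → 1 → 8; 6 → 4 → 2; 7 → 3 → 6; 8 → 8 → 7.
So s ∘ t in one-line form is 4 3 5 1 8 2 6 7.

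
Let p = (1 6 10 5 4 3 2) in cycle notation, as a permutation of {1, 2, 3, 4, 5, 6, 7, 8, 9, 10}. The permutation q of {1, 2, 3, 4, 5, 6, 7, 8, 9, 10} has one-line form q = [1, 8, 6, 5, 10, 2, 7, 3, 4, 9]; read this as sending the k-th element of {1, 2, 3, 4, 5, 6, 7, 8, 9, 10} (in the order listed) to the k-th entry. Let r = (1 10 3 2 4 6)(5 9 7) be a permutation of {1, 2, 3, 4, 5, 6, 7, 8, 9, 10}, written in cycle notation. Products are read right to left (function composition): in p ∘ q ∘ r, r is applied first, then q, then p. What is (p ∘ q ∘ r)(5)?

3

Chase 5: r(5) = 9; q(9) = 4; p(4) = 3. Hence (p ∘ q ∘ r)(5) = 3.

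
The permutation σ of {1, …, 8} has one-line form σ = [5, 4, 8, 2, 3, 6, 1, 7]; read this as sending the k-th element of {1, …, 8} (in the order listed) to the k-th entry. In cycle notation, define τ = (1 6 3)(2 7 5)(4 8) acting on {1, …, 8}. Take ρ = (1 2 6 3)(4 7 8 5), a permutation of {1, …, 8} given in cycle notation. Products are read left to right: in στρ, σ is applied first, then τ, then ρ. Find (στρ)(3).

(στρ)(3) = ρ(τ(σ(3))). σ(3) = 8, then τ(8) = 4, then ρ(4) = 7, so the result is 7.

7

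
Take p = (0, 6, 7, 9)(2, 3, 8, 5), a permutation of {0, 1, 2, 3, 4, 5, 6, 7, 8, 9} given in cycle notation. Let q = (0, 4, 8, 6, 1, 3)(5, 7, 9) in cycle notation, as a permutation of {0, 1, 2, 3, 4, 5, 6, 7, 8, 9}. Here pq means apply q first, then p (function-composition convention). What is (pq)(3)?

6

(pq)(3) = p(q(3)). q(3) = 0, then p(0) = 6. So (pq)(3) = 6.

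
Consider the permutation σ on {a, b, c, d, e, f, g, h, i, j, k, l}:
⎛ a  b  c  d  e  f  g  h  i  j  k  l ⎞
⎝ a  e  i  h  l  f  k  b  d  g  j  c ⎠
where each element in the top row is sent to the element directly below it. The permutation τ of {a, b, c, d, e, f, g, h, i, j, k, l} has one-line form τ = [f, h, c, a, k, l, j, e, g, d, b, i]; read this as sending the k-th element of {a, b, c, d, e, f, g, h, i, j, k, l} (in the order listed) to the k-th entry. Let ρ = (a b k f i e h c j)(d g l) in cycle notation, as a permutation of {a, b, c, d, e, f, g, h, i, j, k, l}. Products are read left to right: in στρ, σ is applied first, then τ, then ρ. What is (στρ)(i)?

Apply the permutations in order: σ(i) = d, then τ(d) = a, then ρ(a) = b. So (στρ)(i) = b.

b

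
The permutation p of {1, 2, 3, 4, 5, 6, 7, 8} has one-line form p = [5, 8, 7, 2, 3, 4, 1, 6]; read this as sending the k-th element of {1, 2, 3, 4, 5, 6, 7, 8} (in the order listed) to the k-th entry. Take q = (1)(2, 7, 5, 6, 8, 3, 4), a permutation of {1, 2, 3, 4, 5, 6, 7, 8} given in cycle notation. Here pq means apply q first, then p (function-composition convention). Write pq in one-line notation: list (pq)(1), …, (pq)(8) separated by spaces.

5 1 2 8 4 6 3 7

(pq)(x) = p(q(x)). Computing each image: p(q(1)) = p(1) = 5, p(q(2)) = p(7) = 1, p(q(3)) = p(4) = 2, p(q(4)) = p(2) = 8, p(q(5)) = p(6) = 4, p(q(6)) = p(8) = 6, p(q(7)) = p(5) = 3, p(q(8)) = p(3) = 7.
Hence pq = [5 1 2 8 4 6 3 7].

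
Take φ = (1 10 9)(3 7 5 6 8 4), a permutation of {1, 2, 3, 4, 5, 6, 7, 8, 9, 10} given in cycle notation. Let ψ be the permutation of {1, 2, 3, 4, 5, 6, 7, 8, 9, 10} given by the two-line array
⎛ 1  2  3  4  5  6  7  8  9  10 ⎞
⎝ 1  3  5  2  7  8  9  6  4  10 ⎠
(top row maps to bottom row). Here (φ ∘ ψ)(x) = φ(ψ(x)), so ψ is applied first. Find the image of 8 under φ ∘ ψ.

First apply ψ: ψ(8) = 6, then φ(6) = 8. Thus (φ ∘ ψ)(8) = 8.

8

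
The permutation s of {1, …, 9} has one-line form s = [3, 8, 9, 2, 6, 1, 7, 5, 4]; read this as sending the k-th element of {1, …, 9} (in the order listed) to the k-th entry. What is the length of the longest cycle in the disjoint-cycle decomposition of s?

Decomposing into disjoint cycles gives (1 3 9 4 2 8 5 6); the longest has length 8.

8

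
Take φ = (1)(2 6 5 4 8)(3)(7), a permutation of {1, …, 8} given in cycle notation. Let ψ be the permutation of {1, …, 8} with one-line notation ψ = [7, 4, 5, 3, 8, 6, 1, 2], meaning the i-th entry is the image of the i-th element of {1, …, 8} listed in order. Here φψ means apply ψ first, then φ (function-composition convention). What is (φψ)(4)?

3

ψ(4) = 3, then φ(3) = 3; composing gives (φψ)(4) = 3.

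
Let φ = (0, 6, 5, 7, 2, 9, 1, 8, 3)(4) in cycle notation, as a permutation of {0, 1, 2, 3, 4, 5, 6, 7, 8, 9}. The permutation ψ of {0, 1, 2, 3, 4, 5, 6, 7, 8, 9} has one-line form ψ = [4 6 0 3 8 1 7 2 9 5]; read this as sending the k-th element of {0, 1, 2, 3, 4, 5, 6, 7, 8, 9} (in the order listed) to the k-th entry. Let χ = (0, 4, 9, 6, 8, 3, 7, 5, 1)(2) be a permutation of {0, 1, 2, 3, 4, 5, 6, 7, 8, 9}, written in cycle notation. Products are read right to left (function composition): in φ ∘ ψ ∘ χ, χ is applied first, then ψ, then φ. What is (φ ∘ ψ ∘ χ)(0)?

Chase 0: χ(0) = 4; ψ(4) = 8; φ(8) = 3. Hence (φ ∘ ψ ∘ χ)(0) = 3.

3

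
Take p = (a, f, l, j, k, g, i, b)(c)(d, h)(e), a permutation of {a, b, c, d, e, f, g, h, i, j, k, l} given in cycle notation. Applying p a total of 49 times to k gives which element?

g

k lies in the 8-cycle (a, f, l, j, k, g, i, b).
On an 8-cycle, p^8 is the identity, so p^49 = p^1 there (49 ≡ 1 mod 8).
Stepping 1 place around the cycle: k → g.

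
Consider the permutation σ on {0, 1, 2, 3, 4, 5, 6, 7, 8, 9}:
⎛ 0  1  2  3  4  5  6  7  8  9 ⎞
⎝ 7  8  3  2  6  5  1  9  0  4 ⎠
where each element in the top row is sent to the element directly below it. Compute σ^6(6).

4

Tracing 6 → 1 → … returns to 6 after 7 steps, so 6 lies in a 7-cycle (0 7 9 4 6 1 8).
Stepping 6 places around the cycle: 6 → 1 → 8 → 0 → 7 → 9 → 4.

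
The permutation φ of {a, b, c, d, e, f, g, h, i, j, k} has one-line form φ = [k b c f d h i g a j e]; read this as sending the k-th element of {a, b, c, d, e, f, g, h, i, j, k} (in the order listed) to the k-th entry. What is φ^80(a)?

a

Tracing a → k → … returns to a after 8 steps, so a lies in an 8-cycle (a, k, e, d, f, h, g, i).
On an 8-cycle, φ^8 is the identity, so φ^80 = φ^0 there (80 ≡ 0 mod 8).
So φ^80(a) = a.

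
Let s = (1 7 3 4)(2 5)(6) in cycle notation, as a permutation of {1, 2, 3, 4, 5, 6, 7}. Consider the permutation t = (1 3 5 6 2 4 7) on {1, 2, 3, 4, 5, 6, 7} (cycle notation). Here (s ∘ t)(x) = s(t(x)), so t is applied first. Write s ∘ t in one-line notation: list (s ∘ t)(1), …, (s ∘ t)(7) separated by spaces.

4 1 2 3 6 5 7

Chase each element through t then s: 1 → 3 → 4; 2 → 4 → 1; 3 → 5 → 2; 4 → 7 → 3; 5 → 6 → 6; 6 → 2 → 5; 7 → 1 → 7.
Collecting the images, s ∘ t = [4 1 2 3 6 5 7].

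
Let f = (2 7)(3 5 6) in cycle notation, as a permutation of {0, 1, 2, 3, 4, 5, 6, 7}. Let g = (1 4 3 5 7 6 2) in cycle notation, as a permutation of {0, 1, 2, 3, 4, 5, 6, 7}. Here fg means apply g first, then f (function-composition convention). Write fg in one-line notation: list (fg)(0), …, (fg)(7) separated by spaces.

0 4 1 6 5 2 7 3

Chase each element through g then f: 0 → 0 → 0; 1 → 4 → 4; 2 → 1 → 1; 3 → 5 → 6; 4 → 3 → 5; 5 → 7 → 2; 6 → 2 → 7; 7 → 6 → 3.
So fg in one-line form is 0 4 1 6 5 2 7 3.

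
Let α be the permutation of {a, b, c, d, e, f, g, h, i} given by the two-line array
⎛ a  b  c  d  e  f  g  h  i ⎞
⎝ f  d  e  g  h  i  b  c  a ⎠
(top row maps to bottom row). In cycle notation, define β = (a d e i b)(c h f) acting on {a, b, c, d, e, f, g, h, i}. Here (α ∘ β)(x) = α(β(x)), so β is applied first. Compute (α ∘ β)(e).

β(e) = i, then α(i) = a; composing gives (α ∘ β)(e) = a.

a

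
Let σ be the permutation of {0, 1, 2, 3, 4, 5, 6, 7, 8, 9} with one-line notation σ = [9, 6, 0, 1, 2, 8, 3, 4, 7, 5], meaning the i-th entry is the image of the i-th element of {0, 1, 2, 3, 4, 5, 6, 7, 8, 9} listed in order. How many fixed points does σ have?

0

No element satisfies σ(x) = x, so there are 0 fixed points.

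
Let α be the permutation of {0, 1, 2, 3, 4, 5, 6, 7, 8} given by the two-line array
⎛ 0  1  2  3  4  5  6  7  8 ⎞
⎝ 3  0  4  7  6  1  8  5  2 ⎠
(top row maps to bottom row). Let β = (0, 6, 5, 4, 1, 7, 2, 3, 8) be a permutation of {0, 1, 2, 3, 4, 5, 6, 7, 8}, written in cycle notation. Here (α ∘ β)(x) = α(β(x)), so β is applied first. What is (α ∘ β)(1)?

5

β(1) = 7, then α(7) = 5; composing gives (α ∘ β)(1) = 5.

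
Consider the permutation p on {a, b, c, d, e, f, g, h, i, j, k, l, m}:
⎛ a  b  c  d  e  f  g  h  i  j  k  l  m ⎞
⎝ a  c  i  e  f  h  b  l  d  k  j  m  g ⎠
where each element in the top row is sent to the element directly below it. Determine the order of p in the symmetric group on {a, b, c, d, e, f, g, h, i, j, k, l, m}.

10

The disjoint-cycle form of p has cycle lengths 10, 2, 1.
Since disjoint cycles commute, ord(p) = lcm(10, 2) = 10.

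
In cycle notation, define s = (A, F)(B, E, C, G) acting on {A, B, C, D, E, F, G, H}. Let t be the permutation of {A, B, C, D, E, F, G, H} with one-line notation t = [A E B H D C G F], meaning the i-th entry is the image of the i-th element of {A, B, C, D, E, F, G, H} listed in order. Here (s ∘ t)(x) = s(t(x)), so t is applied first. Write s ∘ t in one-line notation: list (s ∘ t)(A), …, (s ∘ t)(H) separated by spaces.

(s ∘ t)(x) = s(t(x)). Computing each image: s(t(A)) = s(A) = F, s(t(B)) = s(E) = C, s(t(C)) = s(B) = E, s(t(D)) = s(H) = H, s(t(E)) = s(D) = D, s(t(F)) = s(C) = G, s(t(G)) = s(G) = B, s(t(H)) = s(F) = A.
Hence s ∘ t = [F C E H D G B A].

F C E H D G B A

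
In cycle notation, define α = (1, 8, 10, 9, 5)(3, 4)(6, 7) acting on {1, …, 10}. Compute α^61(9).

9 lies in the 5-cycle (1, 8, 10, 9, 5).
On a 5-cycle, α^5 is the identity, so α^61 = α^1 there (61 ≡ 1 mod 5).
Stepping 1 place around the cycle: 9 → 5.

5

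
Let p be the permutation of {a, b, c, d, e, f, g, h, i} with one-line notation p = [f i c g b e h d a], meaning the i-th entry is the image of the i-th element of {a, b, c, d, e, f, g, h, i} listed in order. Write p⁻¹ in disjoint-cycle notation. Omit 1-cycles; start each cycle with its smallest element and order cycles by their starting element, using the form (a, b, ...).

First write p in disjoint cycles: (a, f, e, b, i)(d, g, h).
Reversing each cycle (and rotating so the smallest element leads) gives p⁻¹ = (a, i, b, e, f)(d, h, g).

(a, i, b, e, f)(d, h, g)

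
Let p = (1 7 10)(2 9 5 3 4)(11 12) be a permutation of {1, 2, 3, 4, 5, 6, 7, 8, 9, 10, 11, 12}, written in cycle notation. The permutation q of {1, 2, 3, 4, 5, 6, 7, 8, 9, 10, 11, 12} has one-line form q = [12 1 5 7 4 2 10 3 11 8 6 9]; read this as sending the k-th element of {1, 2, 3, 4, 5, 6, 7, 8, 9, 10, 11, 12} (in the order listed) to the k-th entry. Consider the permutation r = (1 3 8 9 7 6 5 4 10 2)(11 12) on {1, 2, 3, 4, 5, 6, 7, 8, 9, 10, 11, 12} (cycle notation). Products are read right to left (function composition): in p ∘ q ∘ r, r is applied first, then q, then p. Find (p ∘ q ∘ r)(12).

(p ∘ q ∘ r)(12) = p(q(r(12))). r(12) = 11, then q(11) = 6, then p(6) = 6, so the result is 6.

6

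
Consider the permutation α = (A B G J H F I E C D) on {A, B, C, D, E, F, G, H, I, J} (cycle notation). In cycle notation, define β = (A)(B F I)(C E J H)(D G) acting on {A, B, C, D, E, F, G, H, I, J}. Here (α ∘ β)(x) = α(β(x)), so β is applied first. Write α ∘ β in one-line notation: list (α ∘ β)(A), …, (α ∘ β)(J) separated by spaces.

B I C J H E A D G F

For each element, apply β then α: A → A → B; B → F → I; C → E → C; D → G → J; E → J → H; F → I → E; G → D → A; H → C → D; I → B → G; J → H → F.
So α ∘ β in one-line form is B I C J H E A D G F.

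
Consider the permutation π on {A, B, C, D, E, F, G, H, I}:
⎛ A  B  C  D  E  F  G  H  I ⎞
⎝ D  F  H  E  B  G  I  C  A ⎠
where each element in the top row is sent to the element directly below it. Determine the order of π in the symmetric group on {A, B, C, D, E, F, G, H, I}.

14

Decomposing into disjoint cycles gives cycle lengths 7, 2.
The order of π is the least common multiple of its cycle lengths: lcm(7, 2) = 14.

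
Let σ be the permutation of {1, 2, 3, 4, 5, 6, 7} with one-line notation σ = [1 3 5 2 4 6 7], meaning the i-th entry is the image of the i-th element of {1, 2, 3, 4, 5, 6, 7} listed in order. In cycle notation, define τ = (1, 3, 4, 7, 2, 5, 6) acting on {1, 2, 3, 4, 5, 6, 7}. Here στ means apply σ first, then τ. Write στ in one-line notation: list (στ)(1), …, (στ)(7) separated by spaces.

(στ)(x) = τ(σ(x)). Computing each image: τ(σ(1)) = τ(1) = 3, τ(σ(2)) = τ(3) = 4, τ(σ(3)) = τ(5) = 6, τ(σ(4)) = τ(2) = 5, τ(σ(5)) = τ(4) = 7, τ(σ(6)) = τ(6) = 1, τ(σ(7)) = τ(7) = 2.
Hence στ = [3 4 6 5 7 1 2].

3 4 6 5 7 1 2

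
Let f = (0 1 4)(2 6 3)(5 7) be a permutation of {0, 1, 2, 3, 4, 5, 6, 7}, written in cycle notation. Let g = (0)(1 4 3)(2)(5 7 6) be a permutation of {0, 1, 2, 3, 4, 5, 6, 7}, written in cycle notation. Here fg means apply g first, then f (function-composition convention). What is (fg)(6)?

7

(fg)(6) = f(g(6)). g(6) = 5, then f(5) = 7. So (fg)(6) = 7.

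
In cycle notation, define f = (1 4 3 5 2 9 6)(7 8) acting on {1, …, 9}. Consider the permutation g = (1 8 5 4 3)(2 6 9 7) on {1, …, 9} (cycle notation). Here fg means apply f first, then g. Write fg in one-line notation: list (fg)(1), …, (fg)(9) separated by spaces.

3 7 4 1 6 8 5 2 9

For each element, apply f then g: 1 → 4 → 3; 2 → 9 → 7; 3 → 5 → 4; 4 → 3 → 1; 5 → 2 → 6; 6 → 1 → 8; 7 → 8 → 5; 8 → 7 → 2; 9 → 6 → 9.
Collecting the images, fg = [3 7 4 1 6 8 5 2 9].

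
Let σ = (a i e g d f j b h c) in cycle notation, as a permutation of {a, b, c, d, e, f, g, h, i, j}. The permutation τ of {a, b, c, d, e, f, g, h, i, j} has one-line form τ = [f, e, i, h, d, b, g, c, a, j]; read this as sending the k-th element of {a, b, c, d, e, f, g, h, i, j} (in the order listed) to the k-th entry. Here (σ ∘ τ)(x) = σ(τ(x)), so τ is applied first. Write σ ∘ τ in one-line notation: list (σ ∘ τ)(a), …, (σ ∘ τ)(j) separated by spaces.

j g e c f h d a i b

Chase each element through τ then σ: a → f → j; b → e → g; c → i → e; d → h → c; e → d → f; f → b → h; g → g → d; h → c → a; i → a → i; j → j → b.
So σ ∘ τ in one-line form is j g e c f h d a i b.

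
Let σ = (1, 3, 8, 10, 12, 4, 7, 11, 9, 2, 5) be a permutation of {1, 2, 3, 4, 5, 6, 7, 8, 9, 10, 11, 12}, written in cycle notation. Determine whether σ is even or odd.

even

The cycle lengths are 11, 1.
A cycle of length ℓ contributes ℓ−1 transpositions, so σ is a product of 10 transpositions — even.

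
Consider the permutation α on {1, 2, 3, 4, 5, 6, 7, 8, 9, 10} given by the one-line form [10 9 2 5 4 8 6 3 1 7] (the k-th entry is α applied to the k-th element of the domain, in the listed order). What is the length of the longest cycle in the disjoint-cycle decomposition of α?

8

Decomposing into disjoint cycles gives (1 10 7 6 8 3 2 9)(4 5); the longest has length 8.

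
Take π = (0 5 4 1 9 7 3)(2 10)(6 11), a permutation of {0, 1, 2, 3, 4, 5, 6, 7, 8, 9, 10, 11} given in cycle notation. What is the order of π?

14

The cycle type of π is (7, 2, 2, 1).
The order is lcm(7, 2, 2) = 14.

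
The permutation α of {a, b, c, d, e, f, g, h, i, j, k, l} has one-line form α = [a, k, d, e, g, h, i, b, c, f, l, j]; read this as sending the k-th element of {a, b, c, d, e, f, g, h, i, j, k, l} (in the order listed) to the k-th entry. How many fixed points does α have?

1

The fixed points (elements with α(x) = x) are {a}, so there is 1.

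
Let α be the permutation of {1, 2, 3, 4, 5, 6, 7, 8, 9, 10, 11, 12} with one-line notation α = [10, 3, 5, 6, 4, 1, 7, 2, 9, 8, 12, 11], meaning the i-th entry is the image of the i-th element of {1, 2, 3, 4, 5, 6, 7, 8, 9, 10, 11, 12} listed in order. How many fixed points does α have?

The fixed points (elements with α(x) = x) are {7, 9}, so there are 2.

2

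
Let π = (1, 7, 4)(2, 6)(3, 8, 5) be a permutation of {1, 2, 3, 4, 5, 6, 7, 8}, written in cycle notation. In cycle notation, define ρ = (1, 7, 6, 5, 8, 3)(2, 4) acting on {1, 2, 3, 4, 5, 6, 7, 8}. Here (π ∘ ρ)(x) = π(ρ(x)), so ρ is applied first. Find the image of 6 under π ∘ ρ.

3

ρ(6) = 5, then π(5) = 3; composing gives (π ∘ ρ)(6) = 3.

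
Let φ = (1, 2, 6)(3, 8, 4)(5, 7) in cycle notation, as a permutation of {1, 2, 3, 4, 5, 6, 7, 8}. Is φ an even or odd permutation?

The cycle lengths are 3, 3, 2.
A cycle of length ℓ contributes ℓ−1 transpositions, so φ is a product of 2 + 2 + 1 = 5 transpositions — odd.

odd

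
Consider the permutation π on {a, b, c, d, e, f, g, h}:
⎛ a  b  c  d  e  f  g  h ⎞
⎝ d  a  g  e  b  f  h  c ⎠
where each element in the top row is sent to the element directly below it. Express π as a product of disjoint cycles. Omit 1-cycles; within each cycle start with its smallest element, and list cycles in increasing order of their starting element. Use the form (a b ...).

(a d e b)(c g h)

Start at a and follow images: a → d → e → b → a, giving the cycle (a d e b).
Continuing from each remaining unvisited element yields (a d e b)(c g h).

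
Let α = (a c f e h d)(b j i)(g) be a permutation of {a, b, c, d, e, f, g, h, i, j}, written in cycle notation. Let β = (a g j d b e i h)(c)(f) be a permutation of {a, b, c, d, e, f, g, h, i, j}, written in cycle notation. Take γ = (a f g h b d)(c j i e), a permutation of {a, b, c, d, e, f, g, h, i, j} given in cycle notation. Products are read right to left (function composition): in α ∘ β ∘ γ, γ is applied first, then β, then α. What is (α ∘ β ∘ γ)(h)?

(α ∘ β ∘ γ)(h) = α(β(γ(h))). γ(h) = b, then β(b) = e, then α(e) = h, so the result is h.

h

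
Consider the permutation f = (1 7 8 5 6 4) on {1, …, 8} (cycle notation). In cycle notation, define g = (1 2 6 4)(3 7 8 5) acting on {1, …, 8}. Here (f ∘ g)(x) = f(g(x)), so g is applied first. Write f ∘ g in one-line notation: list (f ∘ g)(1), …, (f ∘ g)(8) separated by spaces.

2 4 8 7 3 1 5 6

(f ∘ g)(x) = f(g(x)). Computing each image: f(g(1)) = f(2) = 2, f(g(2)) = f(6) = 4, f(g(3)) = f(7) = 8, f(g(4)) = f(1) = 7, f(g(5)) = f(3) = 3, f(g(6)) = f(4) = 1, f(g(7)) = f(8) = 5, f(g(8)) = f(5) = 6.
Hence f ∘ g = [2 4 8 7 3 1 5 6].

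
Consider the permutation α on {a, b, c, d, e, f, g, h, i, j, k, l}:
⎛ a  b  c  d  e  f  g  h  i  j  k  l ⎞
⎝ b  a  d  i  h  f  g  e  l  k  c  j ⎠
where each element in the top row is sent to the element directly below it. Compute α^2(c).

Tracing c → d → … returns to c after 6 steps, so c lies in a 6-cycle (c d i l j k).
Stepping 2 places around the cycle: c → d → i.

i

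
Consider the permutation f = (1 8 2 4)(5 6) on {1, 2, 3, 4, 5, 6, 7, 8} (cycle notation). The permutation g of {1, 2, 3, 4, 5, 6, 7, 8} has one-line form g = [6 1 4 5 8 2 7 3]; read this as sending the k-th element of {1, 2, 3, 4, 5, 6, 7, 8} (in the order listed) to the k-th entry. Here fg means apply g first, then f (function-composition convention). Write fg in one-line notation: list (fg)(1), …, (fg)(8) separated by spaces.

5 8 1 6 2 4 7 3

(fg)(x) = f(g(x)). Computing each image: f(g(1)) = f(6) = 5, f(g(2)) = f(1) = 8, f(g(3)) = f(4) = 1, f(g(4)) = f(5) = 6, f(g(5)) = f(8) = 2, f(g(6)) = f(2) = 4, f(g(7)) = f(7) = 7, f(g(8)) = f(3) = 3.
Hence fg = [5 8 1 6 2 4 7 3].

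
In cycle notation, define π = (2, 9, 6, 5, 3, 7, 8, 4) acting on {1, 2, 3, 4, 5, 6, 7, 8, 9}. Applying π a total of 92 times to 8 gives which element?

6

8 lies in the 8-cycle (2, 9, 6, 5, 3, 7, 8, 4).
On an 8-cycle, π^8 is the identity, so π^92 = π^4 there (92 ≡ 4 mod 8).
Stepping 4 places around the cycle: 8 → 4 → 2 → 9 → 6.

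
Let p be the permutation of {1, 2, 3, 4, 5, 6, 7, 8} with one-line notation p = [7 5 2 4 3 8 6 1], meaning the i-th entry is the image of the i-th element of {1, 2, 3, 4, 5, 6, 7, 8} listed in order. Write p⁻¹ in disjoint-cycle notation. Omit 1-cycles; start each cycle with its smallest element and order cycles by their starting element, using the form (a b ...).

(1 8 6 7)(2 3 5)

The cycle decomposition of p is (1 7 6 8)(2 5 3).
The inverse reverses every cycle; in canonical form, p⁻¹ = (1 8 6 7)(2 3 5).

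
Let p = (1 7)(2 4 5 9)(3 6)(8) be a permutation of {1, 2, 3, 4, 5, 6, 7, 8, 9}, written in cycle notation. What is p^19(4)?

2

4 lies in the 4-cycle (2 4 5 9).
On a 4-cycle, p^4 is the identity, so p^19 = p^3 there (19 ≡ 3 mod 4).
Stepping 3 places around the cycle: 4 → 5 → 9 → 2.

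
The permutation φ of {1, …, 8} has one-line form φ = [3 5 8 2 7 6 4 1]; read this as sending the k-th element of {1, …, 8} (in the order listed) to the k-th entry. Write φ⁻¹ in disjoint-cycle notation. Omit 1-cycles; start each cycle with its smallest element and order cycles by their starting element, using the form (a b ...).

(1 8 3)(2 4 7 5)

First write φ in disjoint cycles: (1 3 8)(2 5 7 4).
Reversing each cycle (and rotating so the smallest element leads) gives φ⁻¹ = (1 8 3)(2 4 7 5).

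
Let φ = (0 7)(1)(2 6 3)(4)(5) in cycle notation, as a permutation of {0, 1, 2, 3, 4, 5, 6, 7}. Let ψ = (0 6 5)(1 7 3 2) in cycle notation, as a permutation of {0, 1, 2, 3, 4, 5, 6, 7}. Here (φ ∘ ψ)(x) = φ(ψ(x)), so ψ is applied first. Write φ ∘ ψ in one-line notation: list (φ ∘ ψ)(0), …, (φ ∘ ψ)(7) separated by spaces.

For each element, apply ψ then φ: 0 → 6 → 3; 1 → 7 → 0; 2 → 1 → 1; 3 → 2 → 6; 4 → 4 → 4; 5 → 0 → 7; 6 → 5 → 5; 7 → 3 → 2.
Collecting the images, φ ∘ ψ = [3 0 1 6 4 7 5 2].

3 0 1 6 4 7 5 2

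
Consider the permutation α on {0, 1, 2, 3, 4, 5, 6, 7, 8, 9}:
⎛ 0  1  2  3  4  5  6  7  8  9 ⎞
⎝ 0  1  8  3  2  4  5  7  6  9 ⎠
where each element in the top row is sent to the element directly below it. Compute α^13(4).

6

Tracing 4 → 2 → … returns to 4 after 5 steps, so 4 lies in a 5-cycle (2 8 6 5 4).
Since the cycle has length 5, α^13 acts on it the same as α^3 (13 mod 5 = 3).
Stepping 3 places around the cycle: 4 → 2 → 8 → 6.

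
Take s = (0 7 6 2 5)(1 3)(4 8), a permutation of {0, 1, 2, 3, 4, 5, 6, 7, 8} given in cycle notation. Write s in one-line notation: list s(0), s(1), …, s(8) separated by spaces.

7 3 5 1 8 0 2 6 4

Reading each image from the cycles: 0→7, 1→3, 2→5, 3→1, 4→8, 5→0, 6→2, 7→6, 8→4.
Listing these in domain order gives 7 3 5 1 8 0 2 6 4.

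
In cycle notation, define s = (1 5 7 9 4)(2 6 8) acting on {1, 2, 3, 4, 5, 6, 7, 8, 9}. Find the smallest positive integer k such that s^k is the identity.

15

The disjoint cycles have lengths 5, 3, 1.
The order of s is the least common multiple of its cycle lengths: lcm(5, 3) = 15.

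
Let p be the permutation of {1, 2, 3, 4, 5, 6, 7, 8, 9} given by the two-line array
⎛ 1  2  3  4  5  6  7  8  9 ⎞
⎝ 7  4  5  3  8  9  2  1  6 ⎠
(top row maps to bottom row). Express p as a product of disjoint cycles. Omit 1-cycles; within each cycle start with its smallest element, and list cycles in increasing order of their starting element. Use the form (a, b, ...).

(1, 7, 2, 4, 3, 5, 8)(6, 9)

From 1: 1 → 7 → 2 → 4 → 3 → 5 → 8 → 1, closing the cycle (1, 7, 2, 4, 3, 5, 8).
Repeating from the next unused element and collecting all non-trivial cycles gives (1, 7, 2, 4, 3, 5, 8)(6, 9).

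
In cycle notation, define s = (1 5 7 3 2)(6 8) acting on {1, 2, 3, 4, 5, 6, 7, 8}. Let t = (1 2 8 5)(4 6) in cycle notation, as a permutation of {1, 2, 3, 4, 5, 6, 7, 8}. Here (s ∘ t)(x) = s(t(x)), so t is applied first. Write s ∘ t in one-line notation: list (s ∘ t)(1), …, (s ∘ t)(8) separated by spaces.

(s ∘ t)(x) = s(t(x)). Computing each image: s(t(1)) = s(2) = 1, s(t(2)) = s(8) = 6, s(t(3)) = s(3) = 2, s(t(4)) = s(6) = 8, s(t(5)) = s(1) = 5, s(t(6)) = s(4) = 4, s(t(7)) = s(7) = 3, s(t(8)) = s(5) = 7.
Hence s ∘ t = [1 6 2 8 5 4 3 7].

1 6 2 8 5 4 3 7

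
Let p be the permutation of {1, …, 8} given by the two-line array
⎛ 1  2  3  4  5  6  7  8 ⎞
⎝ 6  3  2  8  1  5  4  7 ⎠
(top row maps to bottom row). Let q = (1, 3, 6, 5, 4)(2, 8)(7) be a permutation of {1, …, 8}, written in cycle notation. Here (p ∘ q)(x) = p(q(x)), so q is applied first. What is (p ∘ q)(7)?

4

(p ∘ q)(7) = p(q(7)). q(7) = 7, then p(7) = 4. So (p ∘ q)(7) = 4.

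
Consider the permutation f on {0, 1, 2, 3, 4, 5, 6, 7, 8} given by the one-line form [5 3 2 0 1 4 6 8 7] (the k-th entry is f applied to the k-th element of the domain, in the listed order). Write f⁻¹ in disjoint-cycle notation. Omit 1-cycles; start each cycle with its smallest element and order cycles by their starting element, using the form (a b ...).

The cycle decomposition of f is (0 5 4 1 3)(7 8).
Reversing each cycle (and rotating so the smallest element leads) gives f⁻¹ = (0 3 1 4 5)(7 8).

(0 3 1 4 5)(7 8)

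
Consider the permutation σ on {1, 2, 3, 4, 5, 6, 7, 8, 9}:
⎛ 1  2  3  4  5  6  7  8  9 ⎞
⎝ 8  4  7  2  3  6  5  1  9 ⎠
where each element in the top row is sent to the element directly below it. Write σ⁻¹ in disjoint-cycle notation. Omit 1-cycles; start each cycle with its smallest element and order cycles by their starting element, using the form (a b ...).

(1 8)(2 4)(3 5 7)

First write σ in disjoint cycles: (1 8)(2 4)(3 7 5).
The inverse reverses every cycle; in canonical form, σ⁻¹ = (1 8)(2 4)(3 5 7).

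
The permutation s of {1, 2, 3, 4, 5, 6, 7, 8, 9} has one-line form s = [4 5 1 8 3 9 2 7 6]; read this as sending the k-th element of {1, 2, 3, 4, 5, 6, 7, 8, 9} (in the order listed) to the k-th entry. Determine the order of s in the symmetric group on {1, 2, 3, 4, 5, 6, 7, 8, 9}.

The disjoint-cycle form of s has cycle lengths 7, 2.
The order of s is the least common multiple of its cycle lengths: lcm(7, 2) = 14.

14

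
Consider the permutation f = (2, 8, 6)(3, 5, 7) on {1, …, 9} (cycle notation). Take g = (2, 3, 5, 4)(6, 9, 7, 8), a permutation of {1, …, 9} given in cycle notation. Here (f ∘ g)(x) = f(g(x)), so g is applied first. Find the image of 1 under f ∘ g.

g(1) = 1, then f(1) = 1; composing gives (f ∘ g)(1) = 1.

1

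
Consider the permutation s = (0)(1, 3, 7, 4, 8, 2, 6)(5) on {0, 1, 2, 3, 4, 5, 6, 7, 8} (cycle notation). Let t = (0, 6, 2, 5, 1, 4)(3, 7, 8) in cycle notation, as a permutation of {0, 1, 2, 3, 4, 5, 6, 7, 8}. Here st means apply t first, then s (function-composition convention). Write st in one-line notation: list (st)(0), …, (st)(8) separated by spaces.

Chase each element through t then s: 0 → 6 → 1; 1 → 4 → 8; 2 → 5 → 5; 3 → 7 → 4; 4 → 0 → 0; 5 → 1 → 3; 6 → 2 → 6; 7 → 8 → 2; 8 → 3 → 7.
So st in one-line form is 1 8 5 4 0 3 6 2 7.

1 8 5 4 0 3 6 2 7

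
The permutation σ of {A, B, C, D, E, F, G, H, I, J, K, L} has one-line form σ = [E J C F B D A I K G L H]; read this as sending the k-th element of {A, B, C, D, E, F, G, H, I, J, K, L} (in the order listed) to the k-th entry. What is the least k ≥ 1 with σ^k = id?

20

Writing σ as disjoint cycles, the cycle lengths are 5, 4, 2, 1.
The order of σ is the least common multiple of its cycle lengths: lcm(5, 4, 2) = 20.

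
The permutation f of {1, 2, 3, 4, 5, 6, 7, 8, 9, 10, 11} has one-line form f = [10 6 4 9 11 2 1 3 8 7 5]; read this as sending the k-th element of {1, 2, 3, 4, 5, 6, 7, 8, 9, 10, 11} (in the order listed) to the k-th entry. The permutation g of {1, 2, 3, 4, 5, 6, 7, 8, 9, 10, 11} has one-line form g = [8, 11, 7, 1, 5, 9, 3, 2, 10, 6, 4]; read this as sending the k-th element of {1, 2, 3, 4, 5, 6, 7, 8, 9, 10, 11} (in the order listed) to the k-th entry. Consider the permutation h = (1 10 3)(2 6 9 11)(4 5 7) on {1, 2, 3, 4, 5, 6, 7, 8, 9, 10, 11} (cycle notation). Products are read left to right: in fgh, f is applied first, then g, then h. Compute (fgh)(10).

1

Apply the permutations in order: f(10) = 7, then g(7) = 3, then h(3) = 1. So (fgh)(10) = 1.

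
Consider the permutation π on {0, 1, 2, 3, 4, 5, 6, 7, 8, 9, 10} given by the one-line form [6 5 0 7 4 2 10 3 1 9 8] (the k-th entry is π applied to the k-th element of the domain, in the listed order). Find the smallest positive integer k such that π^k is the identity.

14

The disjoint-cycle form of π has cycle lengths 7, 2, 1, 1.
The order is lcm(7, 2) = 14.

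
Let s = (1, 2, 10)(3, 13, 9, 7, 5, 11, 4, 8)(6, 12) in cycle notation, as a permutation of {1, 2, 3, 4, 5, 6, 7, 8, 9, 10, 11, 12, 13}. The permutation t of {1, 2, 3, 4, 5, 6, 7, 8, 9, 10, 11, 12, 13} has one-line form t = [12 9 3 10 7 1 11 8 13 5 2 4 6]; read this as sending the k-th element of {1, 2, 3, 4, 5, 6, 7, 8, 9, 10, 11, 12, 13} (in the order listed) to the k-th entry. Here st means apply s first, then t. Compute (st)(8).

3

First apply s: s(8) = 3, then t(3) = 3. Thus (st)(8) = 3.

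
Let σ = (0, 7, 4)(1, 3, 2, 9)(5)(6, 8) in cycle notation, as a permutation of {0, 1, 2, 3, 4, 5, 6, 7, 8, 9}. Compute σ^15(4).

4

4 lies in the 3-cycle (0, 7, 4).
Since the cycle has length 3, σ^15 acts on it the same as σ^0 (15 mod 3 = 0).
So σ^15(4) = 4.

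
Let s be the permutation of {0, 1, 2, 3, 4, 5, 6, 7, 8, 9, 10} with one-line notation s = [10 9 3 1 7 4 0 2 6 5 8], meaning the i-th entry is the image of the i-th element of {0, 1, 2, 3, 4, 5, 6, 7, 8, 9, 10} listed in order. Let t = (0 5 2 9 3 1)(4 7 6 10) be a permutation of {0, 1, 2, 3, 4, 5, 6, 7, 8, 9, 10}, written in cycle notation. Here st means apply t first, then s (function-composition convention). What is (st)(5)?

3

First apply t: t(5) = 2, then s(2) = 3. Thus (st)(5) = 3.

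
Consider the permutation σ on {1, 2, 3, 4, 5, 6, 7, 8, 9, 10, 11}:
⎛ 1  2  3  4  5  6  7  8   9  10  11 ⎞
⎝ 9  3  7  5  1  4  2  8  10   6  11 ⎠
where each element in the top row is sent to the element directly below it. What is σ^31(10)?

Tracing 10 → 6 → … returns to 10 after 6 steps, so 10 lies in a 6-cycle (1, 9, 10, 6, 4, 5).
Since the cycle has length 6, σ^31 acts on it the same as σ^1 (31 mod 6 = 1).
Stepping 1 place around the cycle: 10 → 6.

6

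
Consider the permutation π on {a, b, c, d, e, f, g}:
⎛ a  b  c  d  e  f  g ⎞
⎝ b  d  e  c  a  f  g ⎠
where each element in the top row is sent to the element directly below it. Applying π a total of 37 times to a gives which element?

Tracing a → b → … returns to a after 5 steps, so a lies in a 5-cycle (a, b, d, c, e).
Powers repeat with period 5 on this cycle, and 37 mod 5 = 2, so π^37(a) = π^2(a).
Stepping 2 places around the cycle: a → b → d.

d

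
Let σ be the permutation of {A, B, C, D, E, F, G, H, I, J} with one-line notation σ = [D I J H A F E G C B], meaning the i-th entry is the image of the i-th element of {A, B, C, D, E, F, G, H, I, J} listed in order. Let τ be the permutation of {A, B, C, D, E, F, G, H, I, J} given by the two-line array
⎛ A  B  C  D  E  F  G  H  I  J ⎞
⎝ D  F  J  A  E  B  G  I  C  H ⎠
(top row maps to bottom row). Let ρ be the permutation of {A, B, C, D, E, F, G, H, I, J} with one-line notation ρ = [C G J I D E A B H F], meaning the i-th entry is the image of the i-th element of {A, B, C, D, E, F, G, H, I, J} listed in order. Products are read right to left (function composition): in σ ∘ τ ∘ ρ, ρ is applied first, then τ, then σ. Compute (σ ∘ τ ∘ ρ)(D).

Apply the permutations in order: ρ(D) = I, then τ(I) = C, then σ(C) = J. So (σ ∘ τ ∘ ρ)(D) = J.

J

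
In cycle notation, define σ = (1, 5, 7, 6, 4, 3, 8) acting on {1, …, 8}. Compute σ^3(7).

3

7 lies in the 7-cycle (1, 5, 7, 6, 4, 3, 8).
Stepping 3 places around the cycle: 7 → 6 → 4 → 3.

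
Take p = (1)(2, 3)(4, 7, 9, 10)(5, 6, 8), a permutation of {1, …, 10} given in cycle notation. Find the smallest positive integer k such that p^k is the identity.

12

The cycle type of p is (4, 3, 2, 1).
The order of p is the least common multiple of its cycle lengths: lcm(4, 3, 2) = 12.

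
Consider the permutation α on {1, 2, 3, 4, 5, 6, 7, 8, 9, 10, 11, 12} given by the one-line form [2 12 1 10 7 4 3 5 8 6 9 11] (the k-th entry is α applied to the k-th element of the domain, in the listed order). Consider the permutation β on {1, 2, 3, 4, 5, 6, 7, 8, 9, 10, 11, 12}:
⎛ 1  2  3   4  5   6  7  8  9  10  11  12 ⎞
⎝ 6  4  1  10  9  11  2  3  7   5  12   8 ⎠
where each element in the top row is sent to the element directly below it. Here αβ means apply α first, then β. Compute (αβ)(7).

1

First apply α: α(7) = 3, then β(3) = 1. Thus (αβ)(7) = 1.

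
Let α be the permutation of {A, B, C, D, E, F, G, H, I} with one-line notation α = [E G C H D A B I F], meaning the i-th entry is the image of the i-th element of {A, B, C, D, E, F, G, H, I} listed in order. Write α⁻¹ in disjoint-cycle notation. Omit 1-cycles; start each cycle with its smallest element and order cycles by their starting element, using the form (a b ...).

First write α in disjoint cycles: (A E D H I F)(B G).
The inverse reverses every cycle; in canonical form, α⁻¹ = (A F I H D E)(B G).

(A F I H D E)(B G)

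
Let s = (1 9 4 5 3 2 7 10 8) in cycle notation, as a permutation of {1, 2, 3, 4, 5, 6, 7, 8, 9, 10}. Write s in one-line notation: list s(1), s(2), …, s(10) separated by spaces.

Image by image: 1→9, 2→7, 3→2, 4→5, 5→3, 6→6, 7→10, 8→1, 9→4, 10→8.
So the one-line form is 9 7 2 5 3 6 10 1 4 8.

9 7 2 5 3 6 10 1 4 8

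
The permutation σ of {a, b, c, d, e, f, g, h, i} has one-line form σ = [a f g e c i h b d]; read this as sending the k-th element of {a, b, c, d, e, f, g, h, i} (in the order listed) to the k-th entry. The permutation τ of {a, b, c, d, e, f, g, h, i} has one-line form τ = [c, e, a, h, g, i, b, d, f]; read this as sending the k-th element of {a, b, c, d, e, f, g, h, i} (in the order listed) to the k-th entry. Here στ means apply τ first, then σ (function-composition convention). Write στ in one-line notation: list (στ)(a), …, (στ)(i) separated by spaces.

For each element, apply τ then σ: a → c → g; b → e → c; c → a → a; d → h → b; e → g → h; f → i → d; g → b → f; h → d → e; i → f → i.
Collecting the images, στ = [g c a b h d f e i].

g c a b h d f e i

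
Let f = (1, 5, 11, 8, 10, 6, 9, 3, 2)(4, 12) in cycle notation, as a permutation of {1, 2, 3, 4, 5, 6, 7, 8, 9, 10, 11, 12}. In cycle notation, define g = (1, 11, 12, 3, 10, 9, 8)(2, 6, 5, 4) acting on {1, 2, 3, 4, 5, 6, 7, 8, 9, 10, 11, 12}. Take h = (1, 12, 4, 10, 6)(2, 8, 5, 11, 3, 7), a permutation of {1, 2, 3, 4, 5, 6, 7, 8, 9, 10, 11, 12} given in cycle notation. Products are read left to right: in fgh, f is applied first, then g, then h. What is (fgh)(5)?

(fgh)(5) = h(g(f(5))). f(5) = 11, then g(11) = 12, then h(12) = 4, so the result is 4.

4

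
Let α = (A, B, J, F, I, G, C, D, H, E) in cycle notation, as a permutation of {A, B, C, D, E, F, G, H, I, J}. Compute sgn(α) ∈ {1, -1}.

-1

The cycle lengths are 10.
A cycle is odd iff its length is even; α has 1 even-length cycle, so sgn(α) = (−1)^1 and α is odd.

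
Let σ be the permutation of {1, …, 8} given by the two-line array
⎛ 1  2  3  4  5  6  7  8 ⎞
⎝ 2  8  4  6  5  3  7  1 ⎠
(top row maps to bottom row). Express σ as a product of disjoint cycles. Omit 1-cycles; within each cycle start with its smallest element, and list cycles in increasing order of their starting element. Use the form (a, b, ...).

Iterating σ from 1 gives 1 → 2 → 8 → 1; that is the 3-cycle (1, 2, 8).
Continuing from each remaining unvisited element yields (1, 2, 8)(3, 4, 6).

(1, 2, 8)(3, 4, 6)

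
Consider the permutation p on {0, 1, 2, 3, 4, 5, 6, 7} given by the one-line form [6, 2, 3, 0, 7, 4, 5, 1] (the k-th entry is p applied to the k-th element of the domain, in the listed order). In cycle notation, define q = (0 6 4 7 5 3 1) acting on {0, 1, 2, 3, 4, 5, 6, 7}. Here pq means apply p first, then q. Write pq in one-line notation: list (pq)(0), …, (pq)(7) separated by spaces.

For each element, apply p then q: 0 → 6 → 4; 1 → 2 → 2; 2 → 3 → 1; 3 → 0 → 6; 4 → 7 → 5; 5 → 4 → 7; 6 → 5 → 3; 7 → 1 → 0.
Collecting the images, pq = [4 2 1 6 5 7 3 0].

4 2 1 6 5 7 3 0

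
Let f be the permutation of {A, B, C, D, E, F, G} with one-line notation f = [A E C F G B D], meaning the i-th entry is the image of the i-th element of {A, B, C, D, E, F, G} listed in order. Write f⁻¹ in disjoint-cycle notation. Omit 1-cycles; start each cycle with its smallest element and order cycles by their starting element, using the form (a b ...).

First write f in disjoint cycles: (B E G D F).
Reversing each cycle (and rotating so the smallest element leads) gives f⁻¹ = (B F D G E).

(B F D G E)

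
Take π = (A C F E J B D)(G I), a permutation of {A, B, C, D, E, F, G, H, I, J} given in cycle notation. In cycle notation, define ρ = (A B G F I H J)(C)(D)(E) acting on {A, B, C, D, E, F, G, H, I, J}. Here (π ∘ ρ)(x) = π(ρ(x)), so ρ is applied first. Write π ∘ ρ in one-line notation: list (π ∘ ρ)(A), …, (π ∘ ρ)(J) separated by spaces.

D I F A J G E B H C

For each element, apply ρ then π: A → B → D; B → G → I; C → C → F; D → D → A; E → E → J; F → I → G; G → F → E; H → J → B; I → H → H; J → A → C.
Collecting the images, π ∘ ρ = [D I F A J G E B H C].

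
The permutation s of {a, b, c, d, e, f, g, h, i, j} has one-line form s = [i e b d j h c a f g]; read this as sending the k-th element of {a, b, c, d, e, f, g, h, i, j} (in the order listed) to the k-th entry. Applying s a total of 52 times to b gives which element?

j

Tracing b → e → … returns to b after 5 steps, so b lies in a 5-cycle (b e j g c).
Powers repeat with period 5 on this cycle, and 52 mod 5 = 2, so s^52(b) = s^2(b).
Stepping 2 places around the cycle: b → e → j.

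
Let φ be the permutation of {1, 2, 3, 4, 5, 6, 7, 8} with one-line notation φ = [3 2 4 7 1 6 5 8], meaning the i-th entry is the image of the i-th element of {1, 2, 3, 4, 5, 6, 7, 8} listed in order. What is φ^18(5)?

4

Tracing 5 → 1 → … returns to 5 after 5 steps, so 5 lies in a 5-cycle (1, 3, 4, 7, 5).
On a 5-cycle, φ^5 is the identity, so φ^18 = φ^3 there (18 ≡ 3 mod 5).
Stepping 3 places around the cycle: 5 → 1 → 3 → 4.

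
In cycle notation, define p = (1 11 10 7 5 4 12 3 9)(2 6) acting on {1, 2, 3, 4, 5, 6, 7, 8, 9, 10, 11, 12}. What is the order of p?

18

The cycle type of p is (9, 2, 1).
The order is lcm(9, 2) = 18.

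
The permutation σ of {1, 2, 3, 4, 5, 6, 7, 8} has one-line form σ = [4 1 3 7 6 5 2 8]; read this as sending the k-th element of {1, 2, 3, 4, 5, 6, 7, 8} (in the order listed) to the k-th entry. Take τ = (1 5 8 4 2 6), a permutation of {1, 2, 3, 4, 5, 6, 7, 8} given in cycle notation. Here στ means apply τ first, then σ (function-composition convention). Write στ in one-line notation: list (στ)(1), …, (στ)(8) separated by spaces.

(στ)(x) = σ(τ(x)). Computing each image: σ(τ(1)) = σ(5) = 6, σ(τ(2)) = σ(6) = 5, σ(τ(3)) = σ(3) = 3, σ(τ(4)) = σ(2) = 1, σ(τ(5)) = σ(8) = 8, σ(τ(6)) = σ(1) = 4, σ(τ(7)) = σ(7) = 2, σ(τ(8)) = σ(4) = 7.
Hence στ = [6 5 3 1 8 4 2 7].

6 5 3 1 8 4 2 7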